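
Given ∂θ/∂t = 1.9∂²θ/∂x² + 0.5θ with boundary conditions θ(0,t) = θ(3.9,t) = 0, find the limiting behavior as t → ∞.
θ → 0. Diffusion dominates reaction (r=0.5 < κπ²/L²≈1.23); solution decays.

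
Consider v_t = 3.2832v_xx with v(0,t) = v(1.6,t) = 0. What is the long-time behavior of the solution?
As t → ∞, v → 0. Heat diffuses out through both boundaries.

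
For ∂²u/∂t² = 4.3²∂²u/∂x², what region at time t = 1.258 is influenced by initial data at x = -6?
Domain of influence: [-11.4094, -0.5906]. Data at x = -6 spreads outward at speed 4.3.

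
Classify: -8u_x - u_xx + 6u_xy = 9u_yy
Rewriting in standard form: -u_xx + 6u_xy - 9u_yy - 8u_x = 0. Parabolic (discriminant = 0).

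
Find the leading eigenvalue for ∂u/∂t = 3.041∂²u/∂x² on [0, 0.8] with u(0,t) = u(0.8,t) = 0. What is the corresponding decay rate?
Eigenvalues: λₙ = 3.041n²π²/0.8².
First three modes:
  n=1: λ₁ = 3.041π²/0.8² ≈ 46.896
  n=2: λ₂ = 12.164π²/0.8² ≈ 187.584 (4× faster decay)
  n=3: λ₃ = 27.369π²/0.8² ≈ 422.064 (9× faster decay)
As t → ∞, higher modes decay exponentially faster. The n=1 mode dominates: u ~ c₁ sin(πx/0.8) e^{-λ₁t}.
Decay rate: λ₁ = 3.041π²/0.8² ≈ 46.896.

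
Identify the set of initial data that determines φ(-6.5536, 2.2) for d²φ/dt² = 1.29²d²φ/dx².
Domain of dependence: [-9.3916, -3.7156]. Signals travel at speed 1.29, so data within |x - -6.5536| ≤ 1.29·2.2 = 2.838 can reach the point.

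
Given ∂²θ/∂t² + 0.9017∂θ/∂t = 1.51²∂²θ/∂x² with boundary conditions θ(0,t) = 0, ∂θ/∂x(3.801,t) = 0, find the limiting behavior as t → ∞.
θ → 0. Damping (γ=0.9017) dissipates energy; oscillations decay exponentially.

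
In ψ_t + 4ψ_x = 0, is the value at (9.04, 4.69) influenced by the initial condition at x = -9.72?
Yes. The characteristic through (9.04, 4.69) passes through x = -9.72.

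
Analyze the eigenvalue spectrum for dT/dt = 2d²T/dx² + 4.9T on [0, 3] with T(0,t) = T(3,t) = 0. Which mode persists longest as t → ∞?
Eigenvalues: λₙ = 2n²π²/3² - 4.9.
First three modes:
  n=1: λ₁ = 2π²/3² - 4.9 ≈ -2.707
  n=2: λ₂ = 8π²/3² - 4.9 ≈ 3.873
  n=3: λ₃ = 18π²/3² - 4.9 ≈ 14.839
Since 2π²/3² ≈ 2.193 < 4.9, λ₁ < 0.
The n=1 mode grows fastest (−λₙ is largest for n=1) → dominates.
Asymptotic: T ~ c₁ sin(πx/3) e^{2.707t} (exponential growth at rate −λ₁ ≈ 2.707).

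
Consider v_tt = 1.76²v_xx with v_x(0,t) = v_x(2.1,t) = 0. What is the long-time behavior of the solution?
As t → ∞, v oscillates about a mean that drifts linearly in t (generically unbounded; no decay). There is no damping, so the nonconstant modes persist as standing waves (energy conserved, no decay). But with Neumann conditions at both ends the constant mode has eigenvalue 0: the spatial mean M(t) of v satisfies M'' = 0, so M(t) = M(0) + M'(0)·t. Unless the initial velocity has zero mean (∫v_t(x,0)dx = 0), the solution grows linearly in t (unbounded, though not exponentially); if it does have zero mean, the solution stays bounded and simply oscillates.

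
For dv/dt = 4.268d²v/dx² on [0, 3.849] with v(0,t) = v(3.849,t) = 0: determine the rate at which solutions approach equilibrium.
Eigenvalues: λₙ = 4.268n²π²/3.849².
First three modes:
  n=1: λ₁ = 4.268π²/3.849² ≈ 2.843
  n=2: λ₂ = 17.072π²/3.849² ≈ 11.373 (4× faster decay)
  n=3: λ₃ = 38.412π²/3.849² ≈ 25.59 (9× faster decay)
As t → ∞, higher modes decay exponentially faster. The n=1 mode dominates: v ~ c₁ sin(πx/3.849) e^{-λ₁t}.
Decay rate: λ₁ = 4.268π²/3.849² ≈ 2.843.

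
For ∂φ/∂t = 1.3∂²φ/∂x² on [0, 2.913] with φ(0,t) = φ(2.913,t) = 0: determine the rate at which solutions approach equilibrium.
Eigenvalues: λₙ = 1.3n²π²/2.913².
First three modes:
  n=1: λ₁ = 1.3π²/2.913² ≈ 1.512
  n=2: λ₂ = 5.2π²/2.913² ≈ 6.048 (4× faster decay)
  n=3: λ₃ = 11.7π²/2.913² ≈ 13.608 (9× faster decay)
As t → ∞, higher modes decay exponentially faster. The n=1 mode dominates: φ ~ c₁ sin(πx/2.913) e^{-λ₁t}.
Decay rate: λ₁ = 1.3π²/2.913² ≈ 1.512.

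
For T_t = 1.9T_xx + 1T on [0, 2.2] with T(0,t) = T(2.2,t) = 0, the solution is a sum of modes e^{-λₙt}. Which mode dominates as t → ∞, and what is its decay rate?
Eigenvalues: λₙ = 1.9n²π²/2.2² - 1.
First three modes:
  n=1: λ₁ = 1.9π²/2.2² - 1 ≈ 2.874
  n=2: λ₂ = 7.6π²/2.2² - 1 ≈ 14.498
  n=3: λ₃ = 17.1π²/2.2² - 1 ≈ 33.87
Since 1.9π²/2.2² ≈ 3.874 > 1, all λₙ > 0.
The n=1 mode decays slowest → dominates as t → ∞.
Asymptotic: T ~ c₁ sin(πx/2.2) e^{-λ₁t} with decay rate λ₁ ≈ 2.874.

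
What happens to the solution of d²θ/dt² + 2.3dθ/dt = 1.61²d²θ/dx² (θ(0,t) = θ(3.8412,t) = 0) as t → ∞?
θ → 0. Damping (γ=2.3) dissipates energy; oscillations decay exponentially.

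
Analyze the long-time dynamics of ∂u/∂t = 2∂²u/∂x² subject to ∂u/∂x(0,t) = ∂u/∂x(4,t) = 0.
Long-time behavior: u → constant (steady state). Heat is conserved (no flux at boundaries); solution approaches the spatial average.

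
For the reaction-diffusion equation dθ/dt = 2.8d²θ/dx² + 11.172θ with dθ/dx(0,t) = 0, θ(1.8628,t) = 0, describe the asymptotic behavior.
θ grows unboundedly. Reaction dominates diffusion (r=11.172 > κπ²/(4L²)≈1.99); solution grows exponentially.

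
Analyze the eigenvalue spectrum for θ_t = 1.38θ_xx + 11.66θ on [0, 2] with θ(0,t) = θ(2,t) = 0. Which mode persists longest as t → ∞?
Eigenvalues: λₙ = 1.38n²π²/2² - 11.66.
First three modes:
  n=1: λ₁ = 1.38π²/2² - 11.66 ≈ -8.255
  n=2: λ₂ = 5.52π²/2² - 11.66 ≈ 1.96
  n=3: λ₃ = 12.42π²/2² - 11.66 ≈ 18.985
Since 1.38π²/2² ≈ 3.405 < 11.66, λ₁ < 0.
The n=1 mode grows fastest (−λₙ is largest for n=1) → dominates.
Asymptotic: θ ~ c₁ sin(πx/2) e^{8.255t} (exponential growth at rate −λ₁ ≈ 8.255).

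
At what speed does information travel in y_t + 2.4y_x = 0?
Speed = 2.4. Information travels along x - 2.4t = const (rightward).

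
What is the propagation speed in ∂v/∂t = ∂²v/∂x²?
Infinite. The heat equation is parabolic, not hyperbolic, so disturbances propagate instantly.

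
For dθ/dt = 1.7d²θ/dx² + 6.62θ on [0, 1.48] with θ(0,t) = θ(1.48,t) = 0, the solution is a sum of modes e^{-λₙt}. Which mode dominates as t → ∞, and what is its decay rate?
Eigenvalues: λₙ = 1.7n²π²/1.48² - 6.62.
First three modes:
  n=1: λ₁ = 1.7π²/1.48² - 6.62 ≈ 1.04
  n=2: λ₂ = 6.8π²/1.48² - 6.62 ≈ 24.02
  n=3: λ₃ = 15.3π²/1.48² - 6.62 ≈ 62.319
Since 1.7π²/1.48² ≈ 7.66 > 6.62, all λₙ > 0.
The n=1 mode decays slowest → dominates as t → ∞.
Asymptotic: θ ~ c₁ sin(πx/1.48) e^{-λ₁t} with decay rate λ₁ ≈ 1.04.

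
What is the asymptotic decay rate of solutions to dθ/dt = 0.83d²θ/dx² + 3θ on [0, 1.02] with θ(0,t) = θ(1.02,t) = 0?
Eigenvalues: λₙ = 0.83n²π²/1.02² - 3.
First three modes:
  n=1: λ₁ = 0.83π²/1.02² - 3 ≈ 4.874
  n=2: λ₂ = 3.32π²/1.02² - 3 ≈ 28.495
  n=3: λ₃ = 7.47π²/1.02² - 3 ≈ 67.863
Since 0.83π²/1.02² ≈ 7.874 > 3, all λₙ > 0.
The n=1 mode decays slowest → dominates as t → ∞.
Asymptotic: θ ~ c₁ sin(πx/1.02) e^{-λ₁t} with decay rate λ₁ ≈ 4.874.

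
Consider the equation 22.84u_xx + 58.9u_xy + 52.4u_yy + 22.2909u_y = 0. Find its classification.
Elliptic. (A = 22.84, B = 58.9, C = 52.4 gives B² - 4AC = -1318.054.)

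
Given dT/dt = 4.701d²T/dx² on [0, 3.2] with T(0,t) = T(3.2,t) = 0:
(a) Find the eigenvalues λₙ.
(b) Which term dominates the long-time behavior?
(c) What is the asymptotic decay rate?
Eigenvalues: λₙ = 4.701n²π²/3.2².
First three modes:
  n=1: λ₁ = 4.701π²/3.2² ≈ 4.531
  n=2: λ₂ = 18.804π²/3.2² ≈ 18.124 (4× faster decay)
  n=3: λ₃ = 42.309π²/3.2² ≈ 40.779 (9× faster decay)
As t → ∞, higher modes decay exponentially faster. The n=1 mode dominates: T ~ c₁ sin(πx/3.2) e^{-λ₁t}.
Decay rate: λ₁ = 4.701π²/3.2² ≈ 4.531.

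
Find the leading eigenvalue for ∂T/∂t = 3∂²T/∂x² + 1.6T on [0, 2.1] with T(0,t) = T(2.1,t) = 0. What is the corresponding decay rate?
Eigenvalues: λₙ = 3n²π²/2.1² - 1.6.
First three modes:
  n=1: λ₁ = 3π²/2.1² - 1.6 ≈ 5.114
  n=2: λ₂ = 12π²/2.1² - 1.6 ≈ 25.256
  n=3: λ₃ = 27π²/2.1² - 1.6 ≈ 58.826
Since 3π²/2.1² ≈ 6.714 > 1.6, all λₙ > 0.
The n=1 mode decays slowest → dominates as t → ∞.
Asymptotic: T ~ c₁ sin(πx/2.1) e^{-λ₁t} with decay rate λ₁ ≈ 5.114.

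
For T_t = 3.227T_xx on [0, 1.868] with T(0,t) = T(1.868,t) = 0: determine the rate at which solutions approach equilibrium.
Eigenvalues: λₙ = 3.227n²π²/1.868².
First three modes:
  n=1: λ₁ = 3.227π²/1.868² ≈ 9.127
  n=2: λ₂ = 12.908π²/1.868² ≈ 36.509 (4× faster decay)
  n=3: λ₃ = 29.043π²/1.868² ≈ 82.146 (9× faster decay)
As t → ∞, higher modes decay exponentially faster. The n=1 mode dominates: T ~ c₁ sin(πx/1.868) e^{-λ₁t}.
Decay rate: λ₁ = 3.227π²/1.868² ≈ 9.127.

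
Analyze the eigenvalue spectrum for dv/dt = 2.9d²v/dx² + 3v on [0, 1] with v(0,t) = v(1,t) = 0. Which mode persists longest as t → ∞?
Eigenvalues: λₙ = 2.9n²π²/1² - 3.
First three modes:
  n=1: λ₁ = 2.9π² - 3 ≈ 25.622
  n=2: λ₂ = 11.6π² - 3 ≈ 111.487
  n=3: λ₃ = 26.1π² - 3 ≈ 254.597
Since 2.9π² ≈ 28.622 > 3, all λₙ > 0.
The n=1 mode decays slowest → dominates as t → ∞.
Asymptotic: v ~ c₁ sin(πx/1) e^{-λ₁t} with decay rate λ₁ ≈ 25.622.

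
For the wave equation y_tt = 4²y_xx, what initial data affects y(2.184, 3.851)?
Domain of dependence: [-13.22, 17.588]. Signals travel at speed 4, so data within |x - 2.184| ≤ 4·3.851 = 15.404 can reach the point.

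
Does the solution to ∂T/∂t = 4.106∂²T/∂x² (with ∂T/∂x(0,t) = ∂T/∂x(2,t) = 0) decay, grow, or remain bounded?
T → constant (steady state). Heat is conserved (no flux at boundaries); solution approaches the spatial average.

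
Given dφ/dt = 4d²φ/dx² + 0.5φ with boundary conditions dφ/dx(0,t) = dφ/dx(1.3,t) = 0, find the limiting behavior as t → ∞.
φ grows unboundedly. With Neumann BCs the constant mode has diffusion eigenvalue 0, so any r > 0 makes it grow like e^(0.5t); solution grows exponentially.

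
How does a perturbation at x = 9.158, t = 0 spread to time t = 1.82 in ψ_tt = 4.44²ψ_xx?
Domain of influence: [1.0772, 17.2388]. Data at x = 9.158 spreads outward at speed 4.44.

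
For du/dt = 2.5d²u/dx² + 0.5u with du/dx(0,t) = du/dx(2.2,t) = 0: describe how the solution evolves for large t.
u grows unboundedly. With Neumann BCs the constant mode has diffusion eigenvalue 0, so any r > 0 makes it grow like e^(0.5t); solution grows exponentially.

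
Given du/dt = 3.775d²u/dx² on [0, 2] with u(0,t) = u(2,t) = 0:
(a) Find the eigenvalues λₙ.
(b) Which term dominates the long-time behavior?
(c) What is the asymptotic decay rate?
Eigenvalues: λₙ = 3.775n²π²/2².
First three modes:
  n=1: λ₁ = 3.775π²/2² ≈ 9.314
  n=2: λ₂ = 15.1π²/2² ≈ 37.258 (4× faster decay)
  n=3: λ₃ = 33.975π²/2² ≈ 83.83 (9× faster decay)
As t → ∞, higher modes decay exponentially faster. The n=1 mode dominates: u ~ c₁ sin(πx/2) e^{-λ₁t}.
Decay rate: λ₁ = 3.775π²/2² ≈ 9.314.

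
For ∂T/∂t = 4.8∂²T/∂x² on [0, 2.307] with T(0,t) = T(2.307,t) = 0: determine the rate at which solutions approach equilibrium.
Eigenvalues: λₙ = 4.8n²π²/2.307².
First three modes:
  n=1: λ₁ = 4.8π²/2.307² ≈ 8.901
  n=2: λ₂ = 19.2π²/2.307² ≈ 35.605 (4× faster decay)
  n=3: λ₃ = 43.2π²/2.307² ≈ 80.11 (9× faster decay)
As t → ∞, higher modes decay exponentially faster. The n=1 mode dominates: T ~ c₁ sin(πx/2.307) e^{-λ₁t}.
Decay rate: λ₁ = 4.8π²/2.307² ≈ 8.901.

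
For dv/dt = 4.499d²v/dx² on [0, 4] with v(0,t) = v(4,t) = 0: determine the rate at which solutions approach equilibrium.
Eigenvalues: λₙ = 4.499n²π²/4².
First three modes:
  n=1: λ₁ = 4.499π²/4² ≈ 2.775
  n=2: λ₂ = 17.996π²/4² ≈ 11.101 (4× faster decay)
  n=3: λ₃ = 40.491π²/4² ≈ 24.977 (9× faster decay)
As t → ∞, higher modes decay exponentially faster. The n=1 mode dominates: v ~ c₁ sin(πx/4) e^{-λ₁t}.
Decay rate: λ₁ = 4.499π²/4² ≈ 2.775.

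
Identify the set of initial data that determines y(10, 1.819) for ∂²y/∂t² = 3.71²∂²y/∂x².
Domain of dependence: [3.25151, 16.74849]. Signals travel at speed 3.71, so data within |x - 10| ≤ 3.71·1.819 = 6.74849 can reach the point.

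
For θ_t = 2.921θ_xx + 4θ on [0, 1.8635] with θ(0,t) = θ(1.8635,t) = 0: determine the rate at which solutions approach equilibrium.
Eigenvalues: λₙ = 2.921n²π²/1.8635² - 4.
First three modes:
  n=1: λ₁ = 2.921π²/1.8635² - 4 ≈ 4.302
  n=2: λ₂ = 11.684π²/1.8635² - 4 ≈ 29.207
  n=3: λ₃ = 26.289π²/1.8635² - 4 ≈ 70.716
Since 2.921π²/1.8635² ≈ 8.302 > 4, all λₙ > 0.
The n=1 mode decays slowest → dominates as t → ∞.
Asymptotic: θ ~ c₁ sin(πx/1.8635) e^{-λ₁t} with decay rate λ₁ ≈ 4.302.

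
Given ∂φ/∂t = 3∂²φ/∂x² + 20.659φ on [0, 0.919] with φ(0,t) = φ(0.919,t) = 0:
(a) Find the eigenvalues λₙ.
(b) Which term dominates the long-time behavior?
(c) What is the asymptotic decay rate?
Eigenvalues: λₙ = 3n²π²/0.919² - 20.659.
First three modes:
  n=1: λ₁ = 3π²/0.919² - 20.659 ≈ 14.399
  n=2: λ₂ = 12π²/0.919² - 20.659 ≈ 119.574
  n=3: λ₃ = 27π²/0.919² - 20.659 ≈ 294.865
Since 3π²/0.919² ≈ 35.058 > 20.659, all λₙ > 0.
The n=1 mode decays slowest → dominates as t → ∞.
Asymptotic: φ ~ c₁ sin(πx/0.919) e^{-λ₁t} with decay rate λ₁ ≈ 14.399.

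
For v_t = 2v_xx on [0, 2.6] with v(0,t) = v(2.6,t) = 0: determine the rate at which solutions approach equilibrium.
Eigenvalues: λₙ = 2n²π²/2.6².
First three modes:
  n=1: λ₁ = 2π²/2.6² ≈ 2.92
  n=2: λ₂ = 8π²/2.6² ≈ 11.68 (4× faster decay)
  n=3: λ₃ = 18π²/2.6² ≈ 26.28 (9× faster decay)
As t → ∞, higher modes decay exponentially faster. The n=1 mode dominates: v ~ c₁ sin(πx/2.6) e^{-λ₁t}.
Decay rate: λ₁ = 2π²/2.6² ≈ 2.92.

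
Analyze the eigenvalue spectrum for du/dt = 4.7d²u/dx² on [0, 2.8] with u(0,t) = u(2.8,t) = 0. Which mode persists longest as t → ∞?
Eigenvalues: λₙ = 4.7n²π²/2.8².
First three modes:
  n=1: λ₁ = 4.7π²/2.8² ≈ 5.917
  n=2: λ₂ = 18.8π²/2.8² ≈ 23.667 (4× faster decay)
  n=3: λ₃ = 42.3π²/2.8² ≈ 53.251 (9× faster decay)
As t → ∞, higher modes decay exponentially faster. The n=1 mode dominates: u ~ c₁ sin(πx/2.8) e^{-λ₁t}.
Decay rate: λ₁ = 4.7π²/2.8² ≈ 5.917.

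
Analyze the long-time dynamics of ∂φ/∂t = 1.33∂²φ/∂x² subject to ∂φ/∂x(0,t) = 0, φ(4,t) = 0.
Long-time behavior: φ → 0. Heat escapes through the Dirichlet boundary.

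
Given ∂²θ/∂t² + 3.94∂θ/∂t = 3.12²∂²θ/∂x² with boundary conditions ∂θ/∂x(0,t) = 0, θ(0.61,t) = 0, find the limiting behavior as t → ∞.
θ → 0. Damping (γ=3.94) dissipates energy; oscillations decay exponentially.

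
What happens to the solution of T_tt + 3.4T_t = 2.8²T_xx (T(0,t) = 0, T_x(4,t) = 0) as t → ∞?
T → 0. Damping (γ=3.4) dissipates energy; oscillations decay exponentially.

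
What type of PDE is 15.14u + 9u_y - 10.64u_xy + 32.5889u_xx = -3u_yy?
Rewriting in standard form: 32.5889u_xx - 10.64u_xy + 3u_yy + 9u_y + 15.14u = 0. With A = 32.5889, B = -10.64, C = 3, the discriminant is -277.8572. This is an elliptic PDE.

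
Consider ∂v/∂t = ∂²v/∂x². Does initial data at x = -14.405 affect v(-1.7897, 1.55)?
Yes, for any finite x. The heat equation has infinite propagation speed, so all initial data affects all points at any t > 0.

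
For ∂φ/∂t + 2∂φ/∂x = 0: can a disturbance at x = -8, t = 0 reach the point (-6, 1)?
Yes. The characteristic through (-6, 1) passes through x = -8.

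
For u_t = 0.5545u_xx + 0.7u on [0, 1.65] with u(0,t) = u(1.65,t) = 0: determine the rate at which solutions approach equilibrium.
Eigenvalues: λₙ = 0.5545n²π²/1.65² - 0.7.
First three modes:
  n=1: λ₁ = 0.5545π²/1.65² - 0.7 ≈ 1.31
  n=2: λ₂ = 2.218π²/1.65² - 0.7 ≈ 7.341
  n=3: λ₃ = 4.9905π²/1.65² - 0.7 ≈ 17.392
Since 0.5545π²/1.65² ≈ 2.01 > 0.7, all λₙ > 0.
The n=1 mode decays slowest → dominates as t → ∞.
Asymptotic: u ~ c₁ sin(πx/1.65) e^{-λ₁t} with decay rate λ₁ ≈ 1.31.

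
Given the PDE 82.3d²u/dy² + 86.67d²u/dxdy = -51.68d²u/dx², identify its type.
Rewriting in standard form: 51.68d²u/dx² + 86.67d²u/dxdy + 82.3d²u/dy² = 0. The second-order coefficients are A = 51.68, B = 86.67, C = 82.3. Since B² - 4AC = -9501.3671 < 0, this is an elliptic PDE.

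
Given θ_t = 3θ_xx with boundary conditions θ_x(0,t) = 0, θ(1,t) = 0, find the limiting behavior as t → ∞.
θ → 0. Heat escapes through the Dirichlet boundary.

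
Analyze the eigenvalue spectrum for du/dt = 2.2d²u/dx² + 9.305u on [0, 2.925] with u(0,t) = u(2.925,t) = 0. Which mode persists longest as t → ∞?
Eigenvalues: λₙ = 2.2n²π²/2.925² - 9.305.
First three modes:
  n=1: λ₁ = 2.2π²/2.925² - 9.305 ≈ -6.767
  n=2: λ₂ = 8.8π²/2.925² - 9.305 ≈ 0.847
  n=3: λ₃ = 19.8π²/2.925² - 9.305 ≈ 13.536
Since 2.2π²/2.925² ≈ 2.538 < 9.305, λ₁ < 0.
The n=1 mode grows fastest (−λₙ is largest for n=1) → dominates.
Asymptotic: u ~ c₁ sin(πx/2.925) e^{6.767t} (exponential growth at rate −λ₁ ≈ 6.767).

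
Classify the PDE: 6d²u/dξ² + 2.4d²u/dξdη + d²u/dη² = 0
A = 6, B = 2.4, C = 1. Discriminant B² - 4AC = -18.24. Since -18.24 < 0, elliptic.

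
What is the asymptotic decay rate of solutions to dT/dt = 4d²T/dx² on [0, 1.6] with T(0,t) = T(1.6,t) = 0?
Eigenvalues: λₙ = 4n²π²/1.6².
First three modes:
  n=1: λ₁ = 4π²/1.6² ≈ 15.421
  n=2: λ₂ = 16π²/1.6² ≈ 61.685 (4× faster decay)
  n=3: λ₃ = 36π²/1.6² ≈ 138.791 (9× faster decay)
As t → ∞, higher modes decay exponentially faster. The n=1 mode dominates: T ~ c₁ sin(πx/1.6) e^{-λ₁t}.
Decay rate: λ₁ = 4π²/1.6² ≈ 15.421.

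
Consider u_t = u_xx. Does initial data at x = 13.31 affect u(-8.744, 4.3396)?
Yes, for any finite x. The heat equation has infinite propagation speed, so all initial data affects all points at any t > 0.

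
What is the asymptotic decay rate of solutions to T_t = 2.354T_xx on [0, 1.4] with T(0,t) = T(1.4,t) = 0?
Eigenvalues: λₙ = 2.354n²π²/1.4².
First three modes:
  n=1: λ₁ = 2.354π²/1.4² ≈ 11.854
  n=2: λ₂ = 9.416π²/1.4² ≈ 47.414 (4× faster decay)
  n=3: λ₃ = 21.186π²/1.4² ≈ 106.682 (9× faster decay)
As t → ∞, higher modes decay exponentially faster. The n=1 mode dominates: T ~ c₁ sin(πx/1.4) e^{-λ₁t}.
Decay rate: λ₁ = 2.354π²/1.4² ≈ 11.854.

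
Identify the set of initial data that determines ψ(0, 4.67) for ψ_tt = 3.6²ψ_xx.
Domain of dependence: [-16.812, 16.812]. Signals travel at speed 3.6, so data within |x - 0| ≤ 3.6·4.67 = 16.812 can reach the point.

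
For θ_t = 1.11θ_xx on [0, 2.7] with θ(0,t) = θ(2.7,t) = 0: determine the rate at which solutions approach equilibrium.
Eigenvalues: λₙ = 1.11n²π²/2.7².
First three modes:
  n=1: λ₁ = 1.11π²/2.7² ≈ 1.503
  n=2: λ₂ = 4.44π²/2.7² ≈ 6.011 (4× faster decay)
  n=3: λ₃ = 9.99π²/2.7² ≈ 13.525 (9× faster decay)
As t → ∞, higher modes decay exponentially faster. The n=1 mode dominates: θ ~ c₁ sin(πx/2.7) e^{-λ₁t}.
Decay rate: λ₁ = 1.11π²/2.7² ≈ 1.503.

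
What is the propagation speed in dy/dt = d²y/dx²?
Infinite. The heat equation is parabolic, not hyperbolic, so disturbances propagate instantly.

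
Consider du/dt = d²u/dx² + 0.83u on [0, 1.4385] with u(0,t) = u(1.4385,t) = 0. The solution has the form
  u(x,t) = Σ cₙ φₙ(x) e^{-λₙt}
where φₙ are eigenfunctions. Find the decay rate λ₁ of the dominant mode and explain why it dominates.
Eigenvalues: λₙ = n²π²/1.4385² - 0.83.
First three modes:
  n=1: λ₁ = π²/1.4385² - 0.83 ≈ 3.94
  n=2: λ₂ = 4π²/1.4385² - 0.83 ≈ 18.248
  n=3: λ₃ = 9π²/1.4385² - 0.83 ≈ 42.096
Since π²/1.4385² ≈ 4.77 > 0.83, all λₙ > 0.
The n=1 mode decays slowest → dominates as t → ∞.
Asymptotic: u ~ c₁ sin(πx/1.4385) e^{-λ₁t} with decay rate λ₁ ≈ 3.94.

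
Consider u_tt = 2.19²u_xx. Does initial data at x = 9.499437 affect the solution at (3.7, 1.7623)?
No. The domain of dependence is [-0.159437, 7.559437], and 9.499437 is outside this interval.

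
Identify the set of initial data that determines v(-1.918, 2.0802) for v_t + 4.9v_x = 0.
A single point: x = -12.11098. The characteristic through (-1.918, 2.0802) is x - 4.9t = const, so x = -1.918 - 4.9·2.0802 = -12.11098.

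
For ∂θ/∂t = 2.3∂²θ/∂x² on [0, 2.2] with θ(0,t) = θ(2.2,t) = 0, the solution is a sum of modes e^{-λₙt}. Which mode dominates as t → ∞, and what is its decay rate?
Eigenvalues: λₙ = 2.3n²π²/2.2².
First three modes:
  n=1: λ₁ = 2.3π²/2.2² ≈ 4.69
  n=2: λ₂ = 9.2π²/2.2² ≈ 18.76 (4× faster decay)
  n=3: λ₃ = 20.7π²/2.2² ≈ 42.211 (9× faster decay)
As t → ∞, higher modes decay exponentially faster. The n=1 mode dominates: θ ~ c₁ sin(πx/2.2) e^{-λ₁t}.
Decay rate: λ₁ = 2.3π²/2.2² ≈ 4.69.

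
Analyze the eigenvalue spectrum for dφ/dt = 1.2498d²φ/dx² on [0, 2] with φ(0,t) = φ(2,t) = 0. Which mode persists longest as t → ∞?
Eigenvalues: λₙ = 1.2498n²π²/2².
First three modes:
  n=1: λ₁ = 1.2498π²/2² ≈ 3.084
  n=2: λ₂ = 4.9992π²/2² ≈ 12.335 (4× faster decay)
  n=3: λ₃ = 11.2482π²/2² ≈ 27.754 (9× faster decay)
As t → ∞, higher modes decay exponentially faster. The n=1 mode dominates: φ ~ c₁ sin(πx/2) e^{-λ₁t}.
Decay rate: λ₁ = 1.2498π²/2² ≈ 3.084.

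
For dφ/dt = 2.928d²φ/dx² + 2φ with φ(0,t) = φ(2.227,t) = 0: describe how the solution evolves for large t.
φ → 0. Diffusion dominates reaction (r=2 < κπ²/L²≈5.83); solution decays.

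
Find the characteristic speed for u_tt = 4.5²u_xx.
Speed = 4.5. Information travels along characteristics x = x₀ ± 4.5t.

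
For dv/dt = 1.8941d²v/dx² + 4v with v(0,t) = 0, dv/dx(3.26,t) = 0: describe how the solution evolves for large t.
v grows unboundedly. Reaction dominates diffusion (r=4 > κπ²/(4L²)≈0.44); solution grows exponentially.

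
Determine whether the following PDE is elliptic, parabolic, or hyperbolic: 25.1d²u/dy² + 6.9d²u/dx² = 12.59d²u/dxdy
Rewriting in standard form: 6.9d²u/dx² - 12.59d²u/dxdy + 25.1d²u/dy² = 0. Coefficients: A = 6.9, B = -12.59, C = 25.1. B² - 4AC = -534.2519, which is negative, so the equation is elliptic.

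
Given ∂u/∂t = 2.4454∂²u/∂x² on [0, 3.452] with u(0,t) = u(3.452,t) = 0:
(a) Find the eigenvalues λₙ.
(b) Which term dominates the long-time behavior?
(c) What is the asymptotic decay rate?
Eigenvalues: λₙ = 2.4454n²π²/3.452².
First three modes:
  n=1: λ₁ = 2.4454π²/3.452² ≈ 2.025
  n=2: λ₂ = 9.7816π²/3.452² ≈ 8.102 (4× faster decay)
  n=3: λ₃ = 22.0086π²/3.452² ≈ 18.228 (9× faster decay)
As t → ∞, higher modes decay exponentially faster. The n=1 mode dominates: u ~ c₁ sin(πx/3.452) e^{-λ₁t}.
Decay rate: λ₁ = 2.4454π²/3.452² ≈ 2.025.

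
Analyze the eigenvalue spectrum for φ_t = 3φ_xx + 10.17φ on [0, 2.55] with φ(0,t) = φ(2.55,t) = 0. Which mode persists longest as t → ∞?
Eigenvalues: λₙ = 3n²π²/2.55² - 10.17.
First three modes:
  n=1: λ₁ = 3π²/2.55² - 10.17 ≈ -5.617
  n=2: λ₂ = 12π²/2.55² - 10.17 ≈ 8.044
  n=3: λ₃ = 27π²/2.55² - 10.17 ≈ 30.811
Since 3π²/2.55² ≈ 4.553 < 10.17, λ₁ < 0.
The n=1 mode grows fastest (−λₙ is largest for n=1) → dominates.
Asymptotic: φ ~ c₁ sin(πx/2.55) e^{5.617t} (exponential growth at rate −λ₁ ≈ 5.617).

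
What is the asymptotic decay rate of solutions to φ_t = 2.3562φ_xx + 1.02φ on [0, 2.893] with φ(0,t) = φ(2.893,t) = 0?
Eigenvalues: λₙ = 2.3562n²π²/2.893² - 1.02.
First three modes:
  n=1: λ₁ = 2.3562π²/2.893² - 1.02 ≈ 1.759
  n=2: λ₂ = 9.4248π²/2.893² - 1.02 ≈ 10.094
  n=3: λ₃ = 21.2058π²/2.893² - 1.02 ≈ 23.987
Since 2.3562π²/2.893² ≈ 2.779 > 1.02, all λₙ > 0.
The n=1 mode decays slowest → dominates as t → ∞.
Asymptotic: φ ~ c₁ sin(πx/2.893) e^{-λ₁t} with decay rate λ₁ ≈ 1.759.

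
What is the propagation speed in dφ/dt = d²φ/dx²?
Infinite. The heat equation is parabolic, not hyperbolic, so disturbances propagate instantly.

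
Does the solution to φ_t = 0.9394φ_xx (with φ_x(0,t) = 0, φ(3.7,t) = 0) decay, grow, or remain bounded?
φ → 0. Heat escapes through the Dirichlet boundary.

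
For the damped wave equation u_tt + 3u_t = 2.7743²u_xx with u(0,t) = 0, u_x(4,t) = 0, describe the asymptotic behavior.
u → 0. Damping (γ=3) dissipates energy; oscillations decay exponentially.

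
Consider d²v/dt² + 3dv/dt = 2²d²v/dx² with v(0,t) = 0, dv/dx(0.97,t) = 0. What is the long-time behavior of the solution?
As t → ∞, v → 0. Damping (γ=3) dissipates energy; oscillations decay exponentially.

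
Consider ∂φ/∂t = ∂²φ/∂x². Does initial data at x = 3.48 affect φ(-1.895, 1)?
Yes, for any finite x. The heat equation has infinite propagation speed, so all initial data affects all points at any t > 0.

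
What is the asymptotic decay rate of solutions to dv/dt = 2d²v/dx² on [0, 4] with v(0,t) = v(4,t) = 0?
Eigenvalues: λₙ = 2n²π²/4².
First three modes:
  n=1: λ₁ = 2π²/4² ≈ 1.234
  n=2: λ₂ = 8π²/4² ≈ 4.935 (4× faster decay)
  n=3: λ₃ = 18π²/4² ≈ 11.103 (9× faster decay)
As t → ∞, higher modes decay exponentially faster. The n=1 mode dominates: v ~ c₁ sin(πx/4) e^{-λ₁t}.
Decay rate: λ₁ = 2π²/4² ≈ 1.234.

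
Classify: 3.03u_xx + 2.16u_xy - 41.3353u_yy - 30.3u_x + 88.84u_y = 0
Hyperbolic (discriminant = 505.649436).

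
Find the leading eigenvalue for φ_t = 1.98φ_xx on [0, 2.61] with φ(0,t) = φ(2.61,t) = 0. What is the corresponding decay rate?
Eigenvalues: λₙ = 1.98n²π²/2.61².
First three modes:
  n=1: λ₁ = 1.98π²/2.61² ≈ 2.869
  n=2: λ₂ = 7.92π²/2.61² ≈ 11.475 (4× faster decay)
  n=3: λ₃ = 17.82π²/2.61² ≈ 25.818 (9× faster decay)
As t → ∞, higher modes decay exponentially faster. The n=1 mode dominates: φ ~ c₁ sin(πx/2.61) e^{-λ₁t}.
Decay rate: λ₁ = 1.98π²/2.61² ≈ 2.869.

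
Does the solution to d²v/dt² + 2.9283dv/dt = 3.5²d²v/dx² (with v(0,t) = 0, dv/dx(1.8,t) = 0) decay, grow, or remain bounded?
v → 0. Damping (γ=2.9283) dissipates energy; oscillations decay exponentially.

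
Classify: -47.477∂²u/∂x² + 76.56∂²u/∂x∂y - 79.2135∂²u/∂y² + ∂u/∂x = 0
Elliptic (discriminant = -9181.843758).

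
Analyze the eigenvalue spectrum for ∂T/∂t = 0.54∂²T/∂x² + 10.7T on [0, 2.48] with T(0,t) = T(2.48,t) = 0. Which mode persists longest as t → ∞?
Eigenvalues: λₙ = 0.54n²π²/2.48² - 10.7.
First three modes:
  n=1: λ₁ = 0.54π²/2.48² - 10.7 ≈ -9.833
  n=2: λ₂ = 2.16π²/2.48² - 10.7 ≈ -7.234
  n=3: λ₃ = 4.86π²/2.48² - 10.7 ≈ -2.901
Since 0.54π²/2.48² ≈ 0.867 < 10.7, λ₁ < 0.
The n=1 mode grows fastest (−λₙ is largest for n=1) → dominates.
Asymptotic: T ~ c₁ sin(πx/2.48) e^{9.833t} (exponential growth at rate −λ₁ ≈ 9.833).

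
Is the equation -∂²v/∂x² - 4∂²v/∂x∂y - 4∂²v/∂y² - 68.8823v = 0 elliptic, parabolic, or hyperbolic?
Computing B² - 4AC with A = -1, B = -4, C = -4: discriminant = 0 (zero). Answer: parabolic.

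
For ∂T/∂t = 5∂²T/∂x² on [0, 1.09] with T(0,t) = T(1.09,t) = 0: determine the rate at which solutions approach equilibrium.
Eigenvalues: λₙ = 5n²π²/1.09².
First three modes:
  n=1: λ₁ = 5π²/1.09² ≈ 41.535
  n=2: λ₂ = 20π²/1.09² ≈ 166.141 (4× faster decay)
  n=3: λ₃ = 45π²/1.09² ≈ 373.817 (9× faster decay)
As t → ∞, higher modes decay exponentially faster. The n=1 mode dominates: T ~ c₁ sin(πx/1.09) e^{-λ₁t}.
Decay rate: λ₁ = 5π²/1.09² ≈ 41.535.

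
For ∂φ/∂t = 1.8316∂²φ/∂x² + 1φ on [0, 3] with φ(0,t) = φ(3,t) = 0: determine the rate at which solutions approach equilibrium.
Eigenvalues: λₙ = 1.8316n²π²/3² - 1.
First three modes:
  n=1: λ₁ = 1.8316π²/3² - 1 ≈ 1.009
  n=2: λ₂ = 7.3264π²/3² - 1 ≈ 7.034
  n=3: λ₃ = 16.4844π²/3² - 1 ≈ 17.077
Since 1.8316π²/3² ≈ 2.009 > 1, all λₙ > 0.
The n=1 mode decays slowest → dominates as t → ∞.
Asymptotic: φ ~ c₁ sin(πx/3) e^{-λ₁t} with decay rate λ₁ ≈ 1.009.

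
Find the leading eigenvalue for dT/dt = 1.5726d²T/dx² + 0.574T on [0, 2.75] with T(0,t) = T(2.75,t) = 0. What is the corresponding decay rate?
Eigenvalues: λₙ = 1.5726n²π²/2.75² - 0.574.
First three modes:
  n=1: λ₁ = 1.5726π²/2.75² - 0.574 ≈ 1.478
  n=2: λ₂ = 6.2904π²/2.75² - 0.574 ≈ 7.635
  n=3: λ₃ = 14.1534π²/2.75² - 0.574 ≈ 17.897
Since 1.5726π²/2.75² ≈ 2.052 > 0.574, all λₙ > 0.
The n=1 mode decays slowest → dominates as t → ∞.
Asymptotic: T ~ c₁ sin(πx/2.75) e^{-λ₁t} with decay rate λ₁ ≈ 1.478.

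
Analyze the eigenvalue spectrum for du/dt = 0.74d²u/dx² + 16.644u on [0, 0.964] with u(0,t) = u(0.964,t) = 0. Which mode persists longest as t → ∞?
Eigenvalues: λₙ = 0.74n²π²/0.964² - 16.644.
First three modes:
  n=1: λ₁ = 0.74π²/0.964² - 16.644 ≈ -8.785
  n=2: λ₂ = 2.96π²/0.964² - 16.644 ≈ 14.793
  n=3: λ₃ = 6.66π²/0.964² - 16.644 ≈ 54.089
Since 0.74π²/0.964² ≈ 7.859 < 16.644, λ₁ < 0.
The n=1 mode grows fastest (−λₙ is largest for n=1) → dominates.
Asymptotic: u ~ c₁ sin(πx/0.964) e^{8.785t} (exponential growth at rate −λ₁ ≈ 8.785).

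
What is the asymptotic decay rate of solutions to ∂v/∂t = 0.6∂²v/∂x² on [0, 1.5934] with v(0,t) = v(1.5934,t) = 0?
Eigenvalues: λₙ = 0.6n²π²/1.5934².
First three modes:
  n=1: λ₁ = 0.6π²/1.5934² ≈ 2.332
  n=2: λ₂ = 2.4π²/1.5934² ≈ 9.33 (4× faster decay)
  n=3: λ₃ = 5.4π²/1.5934² ≈ 20.992 (9× faster decay)
As t → ∞, higher modes decay exponentially faster. The n=1 mode dominates: v ~ c₁ sin(πx/1.5934) e^{-λ₁t}.
Decay rate: λ₁ = 0.6π²/1.5934² ≈ 2.332.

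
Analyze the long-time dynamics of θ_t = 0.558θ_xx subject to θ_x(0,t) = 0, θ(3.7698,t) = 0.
Long-time behavior: θ → 0. Heat escapes through the Dirichlet boundary.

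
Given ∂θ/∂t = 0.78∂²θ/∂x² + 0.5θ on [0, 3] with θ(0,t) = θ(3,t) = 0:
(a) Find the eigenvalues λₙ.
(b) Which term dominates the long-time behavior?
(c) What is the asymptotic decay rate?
Eigenvalues: λₙ = 0.78n²π²/3² - 0.5.
First three modes:
  n=1: λ₁ = 0.78π²/3² - 0.5 ≈ 0.355
  n=2: λ₂ = 3.12π²/3² - 0.5 ≈ 2.921
  n=3: λ₃ = 7.02π²/3² - 0.5 ≈ 7.198
Since 0.78π²/3² ≈ 0.855 > 0.5, all λₙ > 0.
The n=1 mode decays slowest → dominates as t → ∞.
Asymptotic: θ ~ c₁ sin(πx/3) e^{-λ₁t} with decay rate λ₁ ≈ 0.355.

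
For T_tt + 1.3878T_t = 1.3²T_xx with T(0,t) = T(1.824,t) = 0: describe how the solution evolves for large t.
T → 0. Damping (γ=1.3878) dissipates energy; oscillations decay exponentially.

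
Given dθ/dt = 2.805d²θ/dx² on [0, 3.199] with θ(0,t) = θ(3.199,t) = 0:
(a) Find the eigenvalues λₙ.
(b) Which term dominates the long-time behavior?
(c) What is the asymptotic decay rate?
Eigenvalues: λₙ = 2.805n²π²/3.199².
First three modes:
  n=1: λ₁ = 2.805π²/3.199² ≈ 2.705
  n=2: λ₂ = 11.22π²/3.199² ≈ 10.821 (4× faster decay)
  n=3: λ₃ = 25.245π²/3.199² ≈ 24.347 (9× faster decay)
As t → ∞, higher modes decay exponentially faster. The n=1 mode dominates: θ ~ c₁ sin(πx/3.199) e^{-λ₁t}.
Decay rate: λ₁ = 2.805π²/3.199² ≈ 2.705.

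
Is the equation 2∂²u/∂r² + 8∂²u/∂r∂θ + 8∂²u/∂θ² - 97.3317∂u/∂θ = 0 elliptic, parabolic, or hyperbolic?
Computing B² - 4AC with A = 2, B = 8, C = 8: discriminant = 0 (zero). Answer: parabolic.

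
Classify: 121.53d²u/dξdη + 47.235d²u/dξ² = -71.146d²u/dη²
Rewriting in standard form: 47.235d²u/dξ² + 121.53d²u/dξdη + 71.146d²u/dη² = 0. Hyperbolic (discriminant = 1327.21566).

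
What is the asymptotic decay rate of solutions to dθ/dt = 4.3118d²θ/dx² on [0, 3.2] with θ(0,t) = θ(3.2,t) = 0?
Eigenvalues: λₙ = 4.3118n²π²/3.2².
First three modes:
  n=1: λ₁ = 4.3118π²/3.2² ≈ 4.156
  n=2: λ₂ = 17.2472π²/3.2² ≈ 16.623 (4× faster decay)
  n=3: λ₃ = 38.8062π²/3.2² ≈ 37.403 (9× faster decay)
As t → ∞, higher modes decay exponentially faster. The n=1 mode dominates: θ ~ c₁ sin(πx/3.2) e^{-λ₁t}.
Decay rate: λ₁ = 4.3118π²/3.2² ≈ 4.156.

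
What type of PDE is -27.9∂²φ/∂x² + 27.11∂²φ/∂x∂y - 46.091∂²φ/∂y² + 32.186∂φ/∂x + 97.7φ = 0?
With A = -27.9, B = 27.11, C = -46.091, the discriminant is -4408.8035. This is an elliptic PDE.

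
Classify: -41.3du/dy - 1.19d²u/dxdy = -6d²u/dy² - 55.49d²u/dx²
Rewriting in standard form: 55.49d²u/dx² - 1.19d²u/dxdy + 6d²u/dy² - 41.3du/dy = 0. Elliptic (discriminant = -1330.3439).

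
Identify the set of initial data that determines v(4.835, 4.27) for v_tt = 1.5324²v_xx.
Domain of dependence: [-1.708348, 11.378348]. Signals travel at speed 1.5324, so data within |x - 4.835| ≤ 1.5324·4.27 = 6.543348 can reach the point.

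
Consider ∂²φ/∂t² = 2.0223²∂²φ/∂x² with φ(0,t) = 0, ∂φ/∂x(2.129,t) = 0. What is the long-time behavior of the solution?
As t → ∞, φ oscillates (no decay). Energy is conserved; the solution oscillates indefinitely as standing waves.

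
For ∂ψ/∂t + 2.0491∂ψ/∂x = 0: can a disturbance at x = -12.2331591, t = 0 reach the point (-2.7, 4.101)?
No. Only data at x = -11.1033591 affects (-2.7, 4.101). Advection has one-way propagation along characteristics.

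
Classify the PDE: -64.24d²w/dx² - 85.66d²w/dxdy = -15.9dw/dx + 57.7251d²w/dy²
Rewriting in standard form: -64.24d²w/dx² - 85.66d²w/dxdy - 57.7251d²w/dy² + 15.9dw/dx = 0. A = -64.24, B = -85.66, C = -57.7251. Discriminant B² - 4AC = -7495.406096. Since -7495.406096 < 0, elliptic.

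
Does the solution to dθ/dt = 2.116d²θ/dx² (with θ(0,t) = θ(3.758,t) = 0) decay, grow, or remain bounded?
θ → 0. Heat diffuses out through both boundaries.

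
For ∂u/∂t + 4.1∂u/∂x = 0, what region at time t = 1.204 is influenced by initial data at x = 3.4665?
At x = 8.4029. The characteristic carries data from (3.4665, 0) to (8.4029, 1.204).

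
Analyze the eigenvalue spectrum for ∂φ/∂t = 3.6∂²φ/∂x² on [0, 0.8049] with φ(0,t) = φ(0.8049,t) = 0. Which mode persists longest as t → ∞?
Eigenvalues: λₙ = 3.6n²π²/0.8049².
First three modes:
  n=1: λ₁ = 3.6π²/0.8049² ≈ 54.843
  n=2: λ₂ = 14.4π²/0.8049² ≈ 219.371 (4× faster decay)
  n=3: λ₃ = 32.4π²/0.8049² ≈ 493.584 (9× faster decay)
As t → ∞, higher modes decay exponentially faster. The n=1 mode dominates: φ ~ c₁ sin(πx/0.8049) e^{-λ₁t}.
Decay rate: λ₁ = 3.6π²/0.8049² ≈ 54.843.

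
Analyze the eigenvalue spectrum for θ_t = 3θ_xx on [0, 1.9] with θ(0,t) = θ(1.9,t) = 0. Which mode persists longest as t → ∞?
Eigenvalues: λₙ = 3n²π²/1.9².
First three modes:
  n=1: λ₁ = 3π²/1.9² ≈ 8.202
  n=2: λ₂ = 12π²/1.9² ≈ 32.808 (4× faster decay)
  n=3: λ₃ = 27π²/1.9² ≈ 73.817 (9× faster decay)
As t → ∞, higher modes decay exponentially faster. The n=1 mode dominates: θ ~ c₁ sin(πx/1.9) e^{-λ₁t}.
Decay rate: λ₁ = 3π²/1.9² ≈ 8.202.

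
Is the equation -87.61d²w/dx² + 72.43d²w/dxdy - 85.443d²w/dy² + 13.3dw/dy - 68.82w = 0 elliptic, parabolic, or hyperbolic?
Computing B² - 4AC with A = -87.61, B = 72.43, C = -85.443: discriminant = -24696.54002 (negative). Answer: elliptic.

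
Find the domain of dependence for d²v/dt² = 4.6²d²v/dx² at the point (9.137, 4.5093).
Domain of dependence: [-11.60578, 29.87978]. Signals travel at speed 4.6, so data within |x - 9.137| ≤ 4.6·4.5093 = 20.74278 can reach the point.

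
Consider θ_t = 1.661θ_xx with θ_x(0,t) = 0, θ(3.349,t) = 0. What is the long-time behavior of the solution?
As t → ∞, θ → 0. Heat escapes through the Dirichlet boundary.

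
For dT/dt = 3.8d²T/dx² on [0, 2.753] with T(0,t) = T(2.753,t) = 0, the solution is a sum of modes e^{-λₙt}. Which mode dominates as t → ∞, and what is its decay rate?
Eigenvalues: λₙ = 3.8n²π²/2.753².
First three modes:
  n=1: λ₁ = 3.8π²/2.753² ≈ 4.948
  n=2: λ₂ = 15.2π²/2.753² ≈ 19.794 (4× faster decay)
  n=3: λ₃ = 34.2π²/2.753² ≈ 44.536 (9× faster decay)
As t → ∞, higher modes decay exponentially faster. The n=1 mode dominates: T ~ c₁ sin(πx/2.753) e^{-λ₁t}.
Decay rate: λ₁ = 3.8π²/2.753² ≈ 4.948.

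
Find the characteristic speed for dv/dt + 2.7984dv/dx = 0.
Speed = 2.7984. Information travels along x - 2.7984t = const (rightward).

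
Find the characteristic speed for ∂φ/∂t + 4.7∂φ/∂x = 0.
Speed = 4.7. Information travels along x - 4.7t = const (rightward).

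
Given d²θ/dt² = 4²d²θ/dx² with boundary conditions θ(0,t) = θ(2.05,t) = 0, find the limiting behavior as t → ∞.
θ oscillates (no decay). Energy is conserved; the solution oscillates indefinitely as standing waves.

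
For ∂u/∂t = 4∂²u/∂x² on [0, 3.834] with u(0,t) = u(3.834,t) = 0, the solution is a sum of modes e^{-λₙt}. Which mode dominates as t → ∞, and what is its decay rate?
Eigenvalues: λₙ = 4n²π²/3.834².
First three modes:
  n=1: λ₁ = 4π²/3.834² ≈ 2.686
  n=2: λ₂ = 16π²/3.834² ≈ 10.743 (4× faster decay)
  n=3: λ₃ = 36π²/3.834² ≈ 24.171 (9× faster decay)
As t → ∞, higher modes decay exponentially faster. The n=1 mode dominates: u ~ c₁ sin(πx/3.834) e^{-λ₁t}.
Decay rate: λ₁ = 4π²/3.834² ≈ 2.686.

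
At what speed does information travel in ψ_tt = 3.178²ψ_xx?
Speed = 3.178. Information travels along characteristics x = x₀ ± 3.178t.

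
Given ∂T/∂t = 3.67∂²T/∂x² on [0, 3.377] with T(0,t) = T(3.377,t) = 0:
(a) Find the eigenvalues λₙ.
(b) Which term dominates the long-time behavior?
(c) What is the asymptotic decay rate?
Eigenvalues: λₙ = 3.67n²π²/3.377².
First three modes:
  n=1: λ₁ = 3.67π²/3.377² ≈ 3.176
  n=2: λ₂ = 14.68π²/3.377² ≈ 12.705 (4× faster decay)
  n=3: λ₃ = 33.03π²/3.377² ≈ 28.586 (9× faster decay)
As t → ∞, higher modes decay exponentially faster. The n=1 mode dominates: T ~ c₁ sin(πx/3.377) e^{-λ₁t}.
Decay rate: λ₁ = 3.67π²/3.377² ≈ 3.176.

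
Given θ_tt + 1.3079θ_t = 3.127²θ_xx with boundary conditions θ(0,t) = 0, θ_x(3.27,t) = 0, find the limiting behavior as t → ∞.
θ → 0. Damping (γ=1.3079) dissipates energy; oscillations decay exponentially.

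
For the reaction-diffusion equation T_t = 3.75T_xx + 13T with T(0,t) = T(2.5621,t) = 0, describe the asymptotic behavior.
T grows unboundedly. Reaction dominates diffusion (r=13 > κπ²/L²≈5.64); solution grows exponentially.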